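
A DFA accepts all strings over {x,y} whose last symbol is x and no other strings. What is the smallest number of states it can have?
By Myhill–Nerode, count the distinguishable equivalence classes: 2^1 = 2 classes — the DFA must remember the last 1 symbol read; every pair of distinct length-1 suffixes is distinguishable by some continuation.
2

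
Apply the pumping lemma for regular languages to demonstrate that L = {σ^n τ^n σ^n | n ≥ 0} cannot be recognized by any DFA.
Assume L is regular with pumping length p. Idea: pumping the first σ-block unbalances it against the other two.
Choose s = σ^p τ^p σ^p ∈ L (|s| = 3p ≥ p). By the pumping lemma, s = xyz with |xy| ≤ p, |y| > 0, so y = σ^k with k ≥ 1, inside the first σ-block. Then xy²z = σ^(p+k) τ^p σ^p. The first block has length p+k ≠ p, so the three block lengths are no longer equal and xy²z ∉ L.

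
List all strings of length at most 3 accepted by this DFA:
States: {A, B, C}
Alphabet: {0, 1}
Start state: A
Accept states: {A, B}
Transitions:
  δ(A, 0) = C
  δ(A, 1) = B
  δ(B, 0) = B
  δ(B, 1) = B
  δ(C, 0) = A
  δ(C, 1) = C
ε, 1, 00, 10, 11, 001, 010, 100, 101, 110, 111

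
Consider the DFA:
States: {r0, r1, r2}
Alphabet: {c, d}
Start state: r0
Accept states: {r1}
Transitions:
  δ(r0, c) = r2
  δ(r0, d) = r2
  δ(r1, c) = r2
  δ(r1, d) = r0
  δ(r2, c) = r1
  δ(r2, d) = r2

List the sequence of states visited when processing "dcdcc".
read 'd': r0 → r2
  read 'c': r2 → r1
  read 'd': r1 → r0
  read 'c': r0 → r2
  read 'c': r2 → r1
r0 -> r2 -> r1 -> r0 -> r2 -> r1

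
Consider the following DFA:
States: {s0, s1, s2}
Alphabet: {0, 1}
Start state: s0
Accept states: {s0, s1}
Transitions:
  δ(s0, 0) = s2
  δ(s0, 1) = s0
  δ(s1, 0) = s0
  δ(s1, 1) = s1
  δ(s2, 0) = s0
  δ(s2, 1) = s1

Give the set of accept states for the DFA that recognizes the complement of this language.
Complement accept states = All states \ Original accept states
= {s0, s1, s2} \ {s0, s1}
{s2}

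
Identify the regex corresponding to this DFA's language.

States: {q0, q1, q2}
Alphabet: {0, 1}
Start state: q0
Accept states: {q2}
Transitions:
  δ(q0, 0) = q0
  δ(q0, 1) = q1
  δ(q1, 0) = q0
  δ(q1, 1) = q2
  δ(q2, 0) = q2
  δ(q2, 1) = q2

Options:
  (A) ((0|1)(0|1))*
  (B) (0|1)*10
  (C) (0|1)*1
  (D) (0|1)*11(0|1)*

Check each option against the DFA on short strings; one disagreement eliminates an option:
  (A) ((0|1)(0|1))*: on ε the DFA stays in q0 and rejects (q0 ∉ Accept), but the regex matches it → eliminate
  (B) (0|1)*10: on '10' the DFA goes q0 → q1 → q0 and rejects (q0 ∉ Accept), but the regex matches it → eliminate
  (C) (0|1)*1: on '1' the DFA goes q0 → q1 and rejects (q1 ∉ Accept), but the regex matches it → eliminate
  (D) (0|1)*11(0|1)*: agrees with the DFA on every string of length ≤ 6
Only (D) is consistent with the DFA.
(D) (0|1)*11(0|1)*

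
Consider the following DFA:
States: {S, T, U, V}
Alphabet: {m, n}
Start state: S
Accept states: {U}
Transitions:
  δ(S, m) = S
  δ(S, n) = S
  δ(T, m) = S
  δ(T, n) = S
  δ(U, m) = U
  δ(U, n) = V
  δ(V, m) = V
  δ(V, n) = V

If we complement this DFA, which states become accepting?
Complement accept states = All states \ Original accept states
= {S, T, U, V} \ {U}
{S, T, V}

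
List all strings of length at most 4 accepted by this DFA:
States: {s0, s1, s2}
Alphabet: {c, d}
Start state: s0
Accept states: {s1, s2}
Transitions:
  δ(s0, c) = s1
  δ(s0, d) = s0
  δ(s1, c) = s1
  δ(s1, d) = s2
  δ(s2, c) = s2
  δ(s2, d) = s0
c, cc, cd, dc, ccc, ccd, cdc, dcc, dcd, ddc, cccc, cccd, ccdc, cdcc, cddc, dccc, dccd, dcdc, ddcc, ddcd, dddc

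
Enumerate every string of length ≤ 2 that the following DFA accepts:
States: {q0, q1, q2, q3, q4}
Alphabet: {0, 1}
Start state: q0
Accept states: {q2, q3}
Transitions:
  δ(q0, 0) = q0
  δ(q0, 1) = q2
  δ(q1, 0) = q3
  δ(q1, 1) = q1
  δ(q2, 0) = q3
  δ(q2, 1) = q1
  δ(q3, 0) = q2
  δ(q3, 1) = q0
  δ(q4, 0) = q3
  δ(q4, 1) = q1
1, 01, 10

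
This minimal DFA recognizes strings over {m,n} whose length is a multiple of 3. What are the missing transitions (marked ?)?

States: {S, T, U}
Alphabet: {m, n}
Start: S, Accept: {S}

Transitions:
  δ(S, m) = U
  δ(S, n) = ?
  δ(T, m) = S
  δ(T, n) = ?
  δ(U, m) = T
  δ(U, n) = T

From the language and accept set, identify what each state tracks — S: length ≡ 0 (mod 3); T: length ≡ 2 (mod 3); U: length ≡ 1 (mod 3).
Each missing δ(q, a) is the state matching the new tracked value after reading a.
δ(S, n) = U; δ(T, n) = S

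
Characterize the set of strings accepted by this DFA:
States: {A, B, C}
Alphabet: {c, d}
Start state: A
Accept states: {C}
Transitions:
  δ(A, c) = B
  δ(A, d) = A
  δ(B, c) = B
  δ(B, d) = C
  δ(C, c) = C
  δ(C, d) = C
Testing a few strings:
  'dccd' → accept
  'ccc' → reject
  'dd' → reject
  'c' → reject
State roles: A=no c seen yet; B=seen a c, waiting for d; C=substring cd seen
All strings over {c,d} containing the substring cd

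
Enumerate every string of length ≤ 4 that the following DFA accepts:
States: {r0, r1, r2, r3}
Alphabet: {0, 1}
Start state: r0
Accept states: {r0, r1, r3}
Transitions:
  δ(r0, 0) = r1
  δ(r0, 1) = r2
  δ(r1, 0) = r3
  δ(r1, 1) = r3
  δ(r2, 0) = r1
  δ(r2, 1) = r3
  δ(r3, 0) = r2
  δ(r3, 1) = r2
ε, 0, 00, 01, 10, 11, 100, 101, 0000, 0001, 0010, 0011, 0100, 0101, 0110, 0111, 1100, 1101, 1110, 1111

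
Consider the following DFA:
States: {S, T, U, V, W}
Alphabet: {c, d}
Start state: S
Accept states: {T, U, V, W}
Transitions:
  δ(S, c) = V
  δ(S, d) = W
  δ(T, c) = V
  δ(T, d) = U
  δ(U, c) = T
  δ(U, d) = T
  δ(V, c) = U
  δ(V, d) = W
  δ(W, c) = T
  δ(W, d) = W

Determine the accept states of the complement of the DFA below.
Complement accept states = All states \ Original accept states
= {S, T, U, V, W} \ {T, U, V, W}
{S}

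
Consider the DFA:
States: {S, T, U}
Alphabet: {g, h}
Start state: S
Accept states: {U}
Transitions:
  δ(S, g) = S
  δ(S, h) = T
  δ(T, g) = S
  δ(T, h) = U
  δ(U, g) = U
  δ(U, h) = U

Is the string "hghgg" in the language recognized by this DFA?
Processing string "hghgg":
  S --h--> T
  T --g--> S
  S --h--> T
  T --g--> S
  S --g--> S
Final state: S
Accept states: {U}
No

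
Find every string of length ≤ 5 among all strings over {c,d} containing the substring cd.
cd, ccd, cdc, cdd, dcd, cccd, ccdc, ccdd, cdcc, cdcd, cddc, cddd, dccd, dcdc, dcdd, ddcd, ccccd, cccdc, cccdd, ccdcc, ccdcd, ccddc, ccddd, cdccc, cdccd, cdcdc, cdcdd, cddcc, cddcd, cdddc, cdddd, dcccd, dccdc, dccdd, dcdcc, dcdcd, dcddc, dcddd, ddccd, ddcdc, ddcdd, dddcd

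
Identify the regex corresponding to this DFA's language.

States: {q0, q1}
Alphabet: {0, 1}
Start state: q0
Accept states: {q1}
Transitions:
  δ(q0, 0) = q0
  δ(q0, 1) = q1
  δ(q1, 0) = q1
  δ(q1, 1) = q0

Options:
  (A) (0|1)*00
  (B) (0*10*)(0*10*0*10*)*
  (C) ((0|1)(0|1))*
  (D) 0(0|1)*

Check each option against the DFA on short strings; one disagreement eliminates an option:
  (A) (0|1)*00: on '1' the DFA goes q0 → q1 and accepts (q1 ∈ Accept), but the regex does not match it → eliminate
  (B) (0*10*)(0*10*0*10*)*: agrees with the DFA on every string of length ≤ 6
  (C) ((0|1)(0|1))*: on ε the DFA stays in q0 and rejects (q0 ∉ Accept), but the regex matches it → eliminate
  (D) 0(0|1)*: on '0' the DFA goes q0 → q0 and rejects (q0 ∉ Accept), but the regex matches it → eliminate
Only (B) is consistent with the DFA.
(B) (0*10*)(0*10*0*10*)*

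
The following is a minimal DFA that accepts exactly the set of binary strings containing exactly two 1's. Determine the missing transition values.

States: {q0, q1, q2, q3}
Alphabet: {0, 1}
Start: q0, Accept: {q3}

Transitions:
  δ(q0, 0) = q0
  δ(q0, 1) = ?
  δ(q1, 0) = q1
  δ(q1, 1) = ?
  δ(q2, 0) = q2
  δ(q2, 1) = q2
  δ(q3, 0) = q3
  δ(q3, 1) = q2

From the language and accept set, identify what each state tracks — q0: zero 1's; q1: one 1; q2: ≥ three 1's (dead); q3: two 1's.
Each missing δ(q, a) is the state matching the new tracked value after reading a.
δ(q0, 1) = q1; δ(q1, 1) = q3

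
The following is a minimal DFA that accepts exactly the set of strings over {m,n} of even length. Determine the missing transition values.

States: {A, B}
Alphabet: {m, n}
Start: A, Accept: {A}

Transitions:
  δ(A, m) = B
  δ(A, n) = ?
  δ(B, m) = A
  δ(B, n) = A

From the language and accept set, identify what each state tracks — A: even length so far; B: odd length so far.
Each missing δ(q, a) is the state matching the new tracked value after reading a.
δ(A, n) = B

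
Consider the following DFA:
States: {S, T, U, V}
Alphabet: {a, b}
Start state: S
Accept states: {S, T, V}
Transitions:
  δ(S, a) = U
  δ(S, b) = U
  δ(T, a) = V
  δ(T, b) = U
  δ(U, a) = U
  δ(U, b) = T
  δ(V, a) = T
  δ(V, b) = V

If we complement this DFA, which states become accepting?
Complement accept states = All states \ Original accept states
= {S, T, U, V} \ {S, T, V}
{U}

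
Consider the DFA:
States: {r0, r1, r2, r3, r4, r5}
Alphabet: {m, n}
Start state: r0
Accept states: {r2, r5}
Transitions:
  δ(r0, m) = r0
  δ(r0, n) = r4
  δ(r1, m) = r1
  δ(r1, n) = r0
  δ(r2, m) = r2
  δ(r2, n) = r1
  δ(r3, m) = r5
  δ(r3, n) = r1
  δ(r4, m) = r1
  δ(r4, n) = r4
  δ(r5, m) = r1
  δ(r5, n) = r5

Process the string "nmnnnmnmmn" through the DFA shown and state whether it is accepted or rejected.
Processing string "nmnnnmnmmn":
  r0 --n--> r4
  r4 --m--> r1
  r1 --n--> r0
  r0 --n--> r4
  r4 --n--> r4
  r4 --m--> r1
  r1 --n--> r0
  r0 --m--> r0
  r0 --m--> r0
  r0 --n--> r4
Final state: r4
Accept states: {r2, r5}
No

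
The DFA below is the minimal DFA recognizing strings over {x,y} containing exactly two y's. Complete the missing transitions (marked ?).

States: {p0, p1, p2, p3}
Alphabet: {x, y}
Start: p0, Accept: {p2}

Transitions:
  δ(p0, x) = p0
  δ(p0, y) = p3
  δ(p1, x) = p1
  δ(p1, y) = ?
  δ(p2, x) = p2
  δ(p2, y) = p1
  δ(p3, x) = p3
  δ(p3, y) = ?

From the language and accept set, identify what each state tracks — p0: zero y's; p1: ≥ three y's (dead); p2: two y's; p3: one y.
Each missing δ(q, a) is the state matching the new tracked value after reading a.
δ(p1, y) = p1; δ(p3, y) = p2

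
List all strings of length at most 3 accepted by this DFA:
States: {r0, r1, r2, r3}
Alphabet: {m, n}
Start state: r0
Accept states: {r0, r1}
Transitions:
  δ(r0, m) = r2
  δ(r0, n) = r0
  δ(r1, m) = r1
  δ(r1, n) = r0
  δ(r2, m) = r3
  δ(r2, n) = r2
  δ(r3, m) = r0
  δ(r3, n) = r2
ε, n, nn, mmm, nnn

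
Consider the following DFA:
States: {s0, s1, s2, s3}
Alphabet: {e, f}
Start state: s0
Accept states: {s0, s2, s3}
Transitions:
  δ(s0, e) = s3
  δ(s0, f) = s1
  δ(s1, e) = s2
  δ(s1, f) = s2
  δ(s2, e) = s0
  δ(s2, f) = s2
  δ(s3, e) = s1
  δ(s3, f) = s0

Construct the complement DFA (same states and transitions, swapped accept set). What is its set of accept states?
Complement accept states = All states \ Original accept states
= {s0, s1, s2, s3} \ {s0, s2, s3}
{s1}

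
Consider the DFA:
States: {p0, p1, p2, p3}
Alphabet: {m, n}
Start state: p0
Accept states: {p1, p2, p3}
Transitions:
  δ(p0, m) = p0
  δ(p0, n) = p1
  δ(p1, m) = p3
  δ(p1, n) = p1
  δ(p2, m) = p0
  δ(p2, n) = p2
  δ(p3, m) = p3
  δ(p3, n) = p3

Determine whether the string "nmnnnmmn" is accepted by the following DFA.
Processing string "nmnnnmmn":
  p0 --n--> p1
  p1 --m--> p3
  p3 --n--> p3
  p3 --n--> p3
  p3 --n--> p3
  p3 --m--> p3
  p3 --m--> p3
  p3 --n--> p3
Final state: p3
Accept states: {p1, p2, p3}
Yes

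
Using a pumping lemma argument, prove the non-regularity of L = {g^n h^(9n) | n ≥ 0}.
Assume L is regular with pumping length p. Idea: pumping the g-block breaks the 1:9 ratio.
Choose s = g^p h^(9p) (length 10p ≥ p). By the pumping lemma, s = xyz with |xy| ≤ p, |y| > 0, so y = g^k with k ≥ 1. Then xy²z = g^(p+k) h^(9p). For this to be in L we would need 9p = 9(p+k), i.e. 9k = 0, contradicting k ≥ 1. So xy²z ∉ L.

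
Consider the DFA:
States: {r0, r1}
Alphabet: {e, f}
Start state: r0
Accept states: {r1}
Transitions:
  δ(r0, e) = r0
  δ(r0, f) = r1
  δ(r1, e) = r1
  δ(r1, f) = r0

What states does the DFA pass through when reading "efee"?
read 'e': r0 → r0
  read 'f': r0 → r1
  read 'e': r1 → r1
  read 'e': r1 → r1
r0 -> r0 -> r1 -> r1 -> r1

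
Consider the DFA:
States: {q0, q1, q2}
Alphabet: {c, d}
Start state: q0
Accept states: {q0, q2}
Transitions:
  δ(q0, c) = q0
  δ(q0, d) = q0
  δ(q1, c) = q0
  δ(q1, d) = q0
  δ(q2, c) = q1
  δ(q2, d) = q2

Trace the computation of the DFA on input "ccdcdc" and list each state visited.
read 'c': q0 → q0
  read 'c': q0 → q0
  read 'd': q0 → q0
  read 'c': q0 → q0
  read 'd': q0 → q0
  read 'c': q0 → q0
q0 -> q0 -> q0 -> q0 -> q0 -> q0 -> q0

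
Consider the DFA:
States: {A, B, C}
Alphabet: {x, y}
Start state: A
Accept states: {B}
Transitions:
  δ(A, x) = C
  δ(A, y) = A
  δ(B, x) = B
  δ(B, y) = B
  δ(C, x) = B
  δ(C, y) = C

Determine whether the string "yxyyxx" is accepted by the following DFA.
Processing string "yxyyxx":
  A --y--> A
  A --x--> C
  C --y--> C
  C --y--> C
  C --x--> B
  B --x--> B
Final state: B
Accept states: {B}
Yes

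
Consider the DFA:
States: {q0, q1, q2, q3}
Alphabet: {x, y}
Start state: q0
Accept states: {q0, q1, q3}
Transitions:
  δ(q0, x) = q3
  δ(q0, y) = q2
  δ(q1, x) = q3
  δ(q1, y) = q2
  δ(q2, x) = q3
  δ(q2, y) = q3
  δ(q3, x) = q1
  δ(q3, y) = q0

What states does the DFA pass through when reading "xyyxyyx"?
read 'x': q0 → q3
  read 'y': q3 → q0
  read 'y': q0 → q2
  read 'x': q2 → q3
  read 'y': q3 → q0
  read 'y': q0 → q2
  read 'x': q2 → q3
q0 -> q3 -> q0 -> q2 -> q3 -> q0 -> q2 -> q3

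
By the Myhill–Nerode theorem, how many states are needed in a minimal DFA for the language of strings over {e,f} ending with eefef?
By Myhill–Nerode, count the distinguishable equivalence classes: 6 classes — one per longest suffix of the input that is a prefix of 'eefef' (lengths 0 through 5); only the length-5 class is accepting.
6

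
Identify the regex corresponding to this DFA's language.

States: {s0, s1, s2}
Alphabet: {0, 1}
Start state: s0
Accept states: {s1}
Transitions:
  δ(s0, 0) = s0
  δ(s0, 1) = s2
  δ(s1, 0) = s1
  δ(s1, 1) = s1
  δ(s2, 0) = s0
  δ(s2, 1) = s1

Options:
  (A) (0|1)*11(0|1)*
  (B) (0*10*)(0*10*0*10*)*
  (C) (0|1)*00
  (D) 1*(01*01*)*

Check each option against the DFA on short strings; one disagreement eliminates an option:
  (A) (0|1)*11(0|1)*: agrees with the DFA on every string of length ≤ 6
  (B) (0*10*)(0*10*0*10*)*: on '1' the DFA goes s0 → s2 and rejects (s2 ∉ Accept), but the regex matches it → eliminate
  (C) (0|1)*00: on '00' the DFA goes s0 → s0 → s0 and rejects (s0 ∉ Accept), but the regex matches it → eliminate
  (D) 1*(01*01*)*: on ε the DFA stays in s0 and rejects (s0 ∉ Accept), but the regex matches it → eliminate
Only (A) is consistent with the DFA.
(A) (0|1)*11(0|1)*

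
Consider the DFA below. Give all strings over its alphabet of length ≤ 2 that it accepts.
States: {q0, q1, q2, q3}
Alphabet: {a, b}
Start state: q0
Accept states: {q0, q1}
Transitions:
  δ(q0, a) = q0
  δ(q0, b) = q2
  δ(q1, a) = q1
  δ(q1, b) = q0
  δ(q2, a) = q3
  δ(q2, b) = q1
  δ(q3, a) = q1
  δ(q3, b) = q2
ε, a, aa, bb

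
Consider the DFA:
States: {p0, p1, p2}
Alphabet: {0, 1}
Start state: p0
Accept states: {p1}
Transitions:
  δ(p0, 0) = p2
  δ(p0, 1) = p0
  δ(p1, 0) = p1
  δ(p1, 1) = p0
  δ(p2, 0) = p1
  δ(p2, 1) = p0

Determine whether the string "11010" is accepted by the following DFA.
Processing string "11010":
  p0 --1--> p0
  p0 --1--> p0
  p0 --0--> p2
  p2 --1--> p0
  p0 --0--> p2
Final state: p2
Accept states: {p1}
No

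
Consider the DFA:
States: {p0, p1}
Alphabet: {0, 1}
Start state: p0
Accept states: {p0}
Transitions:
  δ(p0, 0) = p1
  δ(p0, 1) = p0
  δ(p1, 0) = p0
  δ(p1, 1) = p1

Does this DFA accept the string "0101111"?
Processing string "0101111":
  p0 --0--> p1
  p1 --1--> p1
  p1 --0--> p0
  p0 --1--> p0
  p0 --1--> p0
  p0 --1--> p0
  p0 --1--> p0
Final state: p0
Accept states: {p0}
Yes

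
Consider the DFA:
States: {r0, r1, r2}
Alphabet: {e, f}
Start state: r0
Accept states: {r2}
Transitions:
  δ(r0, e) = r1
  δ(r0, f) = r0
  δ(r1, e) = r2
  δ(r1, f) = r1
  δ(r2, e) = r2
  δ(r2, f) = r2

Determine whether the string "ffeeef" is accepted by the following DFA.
Processing string "ffeeef":
  r0 --f--> r0
  r0 --f--> r0
  r0 --e--> r1
  r1 --e--> r2
  r2 --e--> r2
  r2 --f--> r2
Final state: r2
Accept states: {r2}
Yes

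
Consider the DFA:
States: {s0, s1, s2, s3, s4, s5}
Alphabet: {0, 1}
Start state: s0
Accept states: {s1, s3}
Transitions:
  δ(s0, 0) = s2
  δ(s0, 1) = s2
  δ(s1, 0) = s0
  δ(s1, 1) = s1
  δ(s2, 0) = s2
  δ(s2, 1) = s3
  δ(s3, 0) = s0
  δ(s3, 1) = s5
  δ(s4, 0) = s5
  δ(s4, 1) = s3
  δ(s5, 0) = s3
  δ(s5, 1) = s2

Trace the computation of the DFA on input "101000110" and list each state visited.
read '1': s0 → s2
  read '0': s2 → s2
  read '1': s2 → s3
  read '0': s3 → s0
  read '0': s0 → s2
  read '0': s2 → s2
  read '1': s2 → s3
  read '1': s3 → s5
  read '0': s5 → s3
s0 -> s2 -> s2 -> s3 -> s0 -> s2 -> s2 -> s3 -> s5 -> s3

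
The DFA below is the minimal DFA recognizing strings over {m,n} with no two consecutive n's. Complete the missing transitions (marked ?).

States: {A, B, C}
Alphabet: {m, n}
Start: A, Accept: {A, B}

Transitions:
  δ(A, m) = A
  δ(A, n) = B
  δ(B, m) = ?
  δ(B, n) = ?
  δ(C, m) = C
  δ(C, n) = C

From the language and accept set, identify what each state tracks — A: last symbol not n (ok); B: last symbol n (ok); C: saw nn (dead).
Each missing δ(q, a) is the state matching the new tracked value after reading a.
δ(B, m) = A; δ(B, n) = C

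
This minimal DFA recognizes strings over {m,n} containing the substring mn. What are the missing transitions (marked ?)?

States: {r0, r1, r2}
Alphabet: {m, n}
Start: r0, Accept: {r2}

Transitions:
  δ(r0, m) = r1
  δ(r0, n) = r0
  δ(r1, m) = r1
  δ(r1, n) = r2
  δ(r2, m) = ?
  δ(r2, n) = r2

From the language and accept set, identify what each state tracks — r0: no m seen yet; r1: seen a m, waiting for n; r2: substring mn seen.
Each missing δ(q, a) is the state matching the new tracked value after reading a.
δ(r2, m) = r2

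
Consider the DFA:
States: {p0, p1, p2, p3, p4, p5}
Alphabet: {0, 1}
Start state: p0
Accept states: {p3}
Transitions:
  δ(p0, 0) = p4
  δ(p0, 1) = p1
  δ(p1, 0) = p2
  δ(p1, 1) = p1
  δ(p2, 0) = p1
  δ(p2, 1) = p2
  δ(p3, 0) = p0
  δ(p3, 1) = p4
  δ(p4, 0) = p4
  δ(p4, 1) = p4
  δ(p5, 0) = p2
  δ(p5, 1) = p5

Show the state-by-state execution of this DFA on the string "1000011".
read '1': p0 → p1
  read '0': p1 → p2
  read '0': p2 → p1
  read '0': p1 → p2
  read '0': p2 → p1
  read '1': p1 → p1
  read '1': p1 → p1
p0 -> p1 -> p2 -> p1 -> p2 -> p1 -> p1 -> p1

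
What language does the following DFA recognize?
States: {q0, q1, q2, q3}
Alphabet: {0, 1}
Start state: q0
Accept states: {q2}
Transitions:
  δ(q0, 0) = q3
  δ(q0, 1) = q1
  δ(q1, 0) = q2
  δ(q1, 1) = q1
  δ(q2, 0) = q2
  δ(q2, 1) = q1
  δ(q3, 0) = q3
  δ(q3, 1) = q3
Testing a few strings:
  '0000' → reject
  '1001' → reject
  '10' → accept
  '011' → reject
State roles: q0=no input read; q1=started with 1, last symbol 1; q2=started with 1, last symbol 0; q3=started with 0 (dead)
All binary strings that start with 1 and end with 0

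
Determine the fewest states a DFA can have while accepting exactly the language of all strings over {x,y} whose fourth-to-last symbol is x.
By Myhill–Nerode, count the distinguishable equivalence classes: 2^4 = 16 classes — the DFA must remember the last 4 symbols read; every pair of distinct length-4 suffixes is distinguishable by some continuation.
16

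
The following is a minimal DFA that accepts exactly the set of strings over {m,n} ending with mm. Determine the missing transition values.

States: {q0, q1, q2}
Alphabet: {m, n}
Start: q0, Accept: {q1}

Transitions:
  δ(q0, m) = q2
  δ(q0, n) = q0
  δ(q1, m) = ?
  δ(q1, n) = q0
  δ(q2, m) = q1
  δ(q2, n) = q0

From the language and accept set, identify what each state tracks — q0: last symbol not m; q1: two trailing m's; q2: one trailing m.
Each missing δ(q, a) is the state matching the new tracked value after reading a.
δ(q1, m) = q1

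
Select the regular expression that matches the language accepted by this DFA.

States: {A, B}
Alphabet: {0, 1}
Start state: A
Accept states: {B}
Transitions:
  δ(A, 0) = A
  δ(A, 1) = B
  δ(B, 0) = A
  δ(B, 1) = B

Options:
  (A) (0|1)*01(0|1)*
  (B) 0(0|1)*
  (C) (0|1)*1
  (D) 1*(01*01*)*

Check each option against the DFA on short strings; one disagreement eliminates an option:
  (A) (0|1)*01(0|1)*: on '1' the DFA goes A → B and accepts (B ∈ Accept), but the regex does not match it → eliminate
  (B) 0(0|1)*: on '0' the DFA goes A → A and rejects (A ∉ Accept), but the regex matches it → eliminate
  (C) (0|1)*1: agrees with the DFA on every string of length ≤ 6
  (D) 1*(01*01*)*: on ε the DFA stays in A and rejects (A ∉ Accept), but the regex matches it → eliminate
Only (C) is consistent with the DFA.
(C) (0|1)*1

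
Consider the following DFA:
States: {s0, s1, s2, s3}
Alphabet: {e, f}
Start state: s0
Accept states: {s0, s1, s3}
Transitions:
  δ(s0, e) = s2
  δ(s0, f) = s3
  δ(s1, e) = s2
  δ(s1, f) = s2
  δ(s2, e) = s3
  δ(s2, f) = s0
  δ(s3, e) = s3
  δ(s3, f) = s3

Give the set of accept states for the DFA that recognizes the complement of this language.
Complement accept states = All states \ Original accept states
= {s0, s1, s2, s3} \ {s0, s1, s3}
{s2}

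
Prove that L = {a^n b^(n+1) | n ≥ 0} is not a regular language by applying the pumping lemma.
Assume L is regular with pumping length p. Idea: pumping the a-block breaks the fixed offset of 1.
Choose s = a^p b^(p+1) ∈ L. By the pumping lemma, s = xyz with |xy| ≤ p, |y| > 0, so y = a^k with k ≥ 1. Then xy²z = a^(p+k) b^(p+1). For this to be in L we would need p+1 = (p+k)+1, i.e. k = 0, contradicting k ≥ 1. So xy²z ∉ L.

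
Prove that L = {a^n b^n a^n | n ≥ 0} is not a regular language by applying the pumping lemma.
Assume L is regular with pumping length p. Idea: pumping the first a-block unbalances it against the other two.
Choose s = a^p b^p a^p ∈ L (|s| = 3p ≥ p). By the pumping lemma, s = xyz with |xy| ≤ p, |y| > 0, so y = a^k with k ≥ 1, inside the first a-block. Then xy²z = a^(p+k) b^p a^p. The first block has length p+k ≠ p, so the three block lengths are no longer equal and xy²z ∉ L.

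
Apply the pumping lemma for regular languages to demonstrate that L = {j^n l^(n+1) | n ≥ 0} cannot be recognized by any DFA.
Assume L is regular with pumping length p. Idea: pumping the j-block breaks the fixed offset of 1.
Choose s = j^p l^(p+1) ∈ L. By the pumping lemma, s = xyz with |xy| ≤ p, |y| > 0, so y = j^k with k ≥ 1. Then xy²z = j^(p+k) l^(p+1). For this to be in L we would need p+1 = (p+k)+1, i.e. k = 0, contradicting k ≥ 1. So xy²z ∉ L.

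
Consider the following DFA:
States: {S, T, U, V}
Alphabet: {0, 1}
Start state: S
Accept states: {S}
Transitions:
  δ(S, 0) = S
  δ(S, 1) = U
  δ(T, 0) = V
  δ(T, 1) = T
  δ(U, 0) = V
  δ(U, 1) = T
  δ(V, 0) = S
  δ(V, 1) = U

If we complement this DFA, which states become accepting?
Complement accept states = All states \ Original accept states
= {S, T, U, V} \ {S}
{T, U, V}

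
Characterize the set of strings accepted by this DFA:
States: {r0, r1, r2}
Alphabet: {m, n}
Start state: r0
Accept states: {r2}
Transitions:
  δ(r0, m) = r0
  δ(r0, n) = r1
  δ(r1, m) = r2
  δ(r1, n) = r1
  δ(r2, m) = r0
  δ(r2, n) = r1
Testing a few strings:
  'nm' → accept
  'nnm' → accept
  'nmmm' → reject
  'mnmm' → reject
State roles: r0=no suffix match; r1=one trailing n; r2=suffix is nm
All strings over {m,n} ending with nm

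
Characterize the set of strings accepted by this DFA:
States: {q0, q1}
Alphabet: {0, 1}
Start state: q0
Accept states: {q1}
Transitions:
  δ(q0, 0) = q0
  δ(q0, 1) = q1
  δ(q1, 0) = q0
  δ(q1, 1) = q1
Testing a few strings:
  '00' → reject
  '11' → accept
  '10' → reject
  '1' → accept
State roles: q0=last symbol not 1; q1=last symbol is 1
All binary strings ending with 1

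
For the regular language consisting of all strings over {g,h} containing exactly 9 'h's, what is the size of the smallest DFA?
By Myhill–Nerode, count the distinguishable equivalence classes: 11 classes — having seen 0, 1, …, 9, or >9 copies of 'h'; the count-9 class is the only accepting one and >9 is dead.
11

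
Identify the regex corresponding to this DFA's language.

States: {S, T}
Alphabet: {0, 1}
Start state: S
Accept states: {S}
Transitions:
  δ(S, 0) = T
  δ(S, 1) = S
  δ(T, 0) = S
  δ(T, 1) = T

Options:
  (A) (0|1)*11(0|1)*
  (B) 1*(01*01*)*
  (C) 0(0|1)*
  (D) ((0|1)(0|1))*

Check each option against the DFA on short strings; one disagreement eliminates an option:
  (A) (0|1)*11(0|1)*: on ε the DFA stays in S and accepts (S ∈ Accept), but the regex does not match it → eliminate
  (B) 1*(01*01*)*: agrees with the DFA on every string of length ≤ 6
  (C) 0(0|1)*: on ε the DFA stays in S and accepts (S ∈ Accept), but the regex does not match it → eliminate
  (D) ((0|1)(0|1))*: on '1' the DFA goes S → S and accepts (S ∈ Accept), but the regex does not match it → eliminate
Only (B) is consistent with the DFA.
(B) 1*(01*01*)*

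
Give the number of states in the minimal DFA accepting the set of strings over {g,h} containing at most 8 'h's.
By Myhill–Nerode, count the distinguishable equivalence classes: 10 classes — having seen 0, 1, …, 8, or >8 copies of 'h'; counts 0 through 8 are accepting and >8 is dead.
10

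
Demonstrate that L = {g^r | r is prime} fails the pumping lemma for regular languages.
Assume L is regular with pumping length p. Idea: pumping by a suitable count produces a composite length.
Let q be a prime with q ≥ p and choose s = g^q ∈ L. By the pumping lemma, s = xyz with |xy| ≤ p, |y| = k ≥ 1. Take i = q+1: |xy^(q+1)z| = q + q·k = q(1+k). Since q ≥ 2 and 1+k ≥ 2, q(1+k) is composite, so xy^(q+1)z ∉ L.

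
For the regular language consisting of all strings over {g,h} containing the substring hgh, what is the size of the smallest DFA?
By Myhill–Nerode, count the distinguishable equivalence classes: 4 classes — one per longest suffix of the input that is a prefix of 'hgh' (lengths 0 through 2), plus an absorbing 'already seen hgh' class.
4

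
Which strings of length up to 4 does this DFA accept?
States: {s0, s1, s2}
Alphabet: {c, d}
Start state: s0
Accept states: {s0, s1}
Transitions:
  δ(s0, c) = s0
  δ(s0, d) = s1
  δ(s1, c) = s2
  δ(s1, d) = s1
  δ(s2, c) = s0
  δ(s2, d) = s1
ε, c, d, cc, cd, dd, ccc, ccd, cdd, dcc, dcd, ddd, cccc, cccd, ccdd, cdcc, cdcd, cddd, dccc, dccd, dcdd, ddcc, ddcd, dddd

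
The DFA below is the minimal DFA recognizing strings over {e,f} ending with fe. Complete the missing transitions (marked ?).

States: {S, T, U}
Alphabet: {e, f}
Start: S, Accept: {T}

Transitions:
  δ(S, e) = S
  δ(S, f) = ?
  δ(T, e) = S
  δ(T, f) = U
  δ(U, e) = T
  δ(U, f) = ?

From the language and accept set, identify what each state tracks — S: no suffix match; T: suffix is fe; U: one trailing f.
Each missing δ(q, a) is the state matching the new tracked value after reading a.
δ(S, f) = U; δ(U, f) = U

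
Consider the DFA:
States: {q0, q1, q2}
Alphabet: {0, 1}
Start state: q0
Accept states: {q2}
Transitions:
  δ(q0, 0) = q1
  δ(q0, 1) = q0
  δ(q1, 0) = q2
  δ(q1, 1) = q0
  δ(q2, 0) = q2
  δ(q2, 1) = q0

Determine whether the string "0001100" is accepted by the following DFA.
Processing string "0001100":
  q0 --0--> q1
  q1 --0--> q2
  q2 --0--> q2
  q2 --1--> q0
  q0 --1--> q0
  q0 --0--> q1
  q1 --0--> q2
Final state: q2
Accept states: {q2}
Yes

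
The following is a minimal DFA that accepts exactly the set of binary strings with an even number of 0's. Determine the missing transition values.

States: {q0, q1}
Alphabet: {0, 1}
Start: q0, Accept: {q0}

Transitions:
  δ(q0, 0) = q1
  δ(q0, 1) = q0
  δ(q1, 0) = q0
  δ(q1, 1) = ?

From the language and accept set, identify what each state tracks — q0: even number of 0's so far; q1: odd number of 0's so far.
Each missing δ(q, a) is the state matching the new tracked value after reading a.
δ(q1, 1) = q1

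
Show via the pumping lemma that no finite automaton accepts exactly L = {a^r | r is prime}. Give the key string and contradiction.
Assume L is regular with pumping length p. Idea: pumping by a suitable count produces a composite length.
Let q be a prime with q ≥ p and choose s = a^q ∈ L. By the pumping lemma, s = xyz with |xy| ≤ p, |y| = k ≥ 1. Take i = q+1: |xy^(q+1)z| = q + q·k = q(1+k). Since q ≥ 2 and 1+k ≥ 2, q(1+k) is composite, so xy^(q+1)z ∉ L.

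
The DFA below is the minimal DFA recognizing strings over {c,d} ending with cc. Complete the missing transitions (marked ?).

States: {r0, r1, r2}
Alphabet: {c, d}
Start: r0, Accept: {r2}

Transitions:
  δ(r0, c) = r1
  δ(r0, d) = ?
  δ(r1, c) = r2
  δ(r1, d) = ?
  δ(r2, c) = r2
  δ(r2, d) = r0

From the language and accept set, identify what each state tracks — r0: last symbol not c; r1: one trailing c; r2: two trailing c's.
Each missing δ(q, a) is the state matching the new tracked value after reading a.
δ(r0, d) = r0; δ(r1, d) = r0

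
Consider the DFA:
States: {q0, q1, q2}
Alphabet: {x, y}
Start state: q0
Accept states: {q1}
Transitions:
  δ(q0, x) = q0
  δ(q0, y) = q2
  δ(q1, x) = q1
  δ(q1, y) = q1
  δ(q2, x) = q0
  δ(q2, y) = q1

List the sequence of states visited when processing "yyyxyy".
read 'y': q0 → q2
  read 'y': q2 → q1
  read 'y': q1 → q1
  read 'x': q1 → q1
  read 'y': q1 → q1
  read 'y': q1 → q1
q0 -> q2 -> q1 -> q1 -> q1 -> q1 -> q1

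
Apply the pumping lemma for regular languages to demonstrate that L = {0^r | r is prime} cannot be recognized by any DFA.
Assume L is regular with pumping length p. Idea: pumping by a suitable count produces a composite length.
Let q be a prime with q ≥ p and choose s = 0^q ∈ L. By the pumping lemma, s = xyz with |xy| ≤ p, |y| = k ≥ 1. Take i = q+1: |xy^(q+1)z| = q + q·k = q(1+k). Since q ≥ 2 and 1+k ≥ 2, q(1+k) is composite, so xy^(q+1)z ∉ L.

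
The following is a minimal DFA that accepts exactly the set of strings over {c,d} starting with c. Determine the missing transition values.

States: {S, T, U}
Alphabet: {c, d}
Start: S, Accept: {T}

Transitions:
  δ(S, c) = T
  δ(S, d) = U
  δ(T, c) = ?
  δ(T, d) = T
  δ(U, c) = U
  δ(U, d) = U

From the language and accept set, identify what each state tracks — S: no input read; T: started with c; U: started with d (dead).
Each missing δ(q, a) is the state matching the new tracked value after reading a.
δ(T, c) = T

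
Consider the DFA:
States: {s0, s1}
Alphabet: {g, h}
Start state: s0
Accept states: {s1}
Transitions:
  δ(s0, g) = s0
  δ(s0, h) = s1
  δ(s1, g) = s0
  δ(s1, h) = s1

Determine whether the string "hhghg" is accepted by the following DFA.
Processing string "hhghg":
  s0 --h--> s1
  s1 --h--> s1
  s1 --g--> s0
  s0 --h--> s1
  s1 --g--> s0
Final state: s0
Accept states: {s1}
No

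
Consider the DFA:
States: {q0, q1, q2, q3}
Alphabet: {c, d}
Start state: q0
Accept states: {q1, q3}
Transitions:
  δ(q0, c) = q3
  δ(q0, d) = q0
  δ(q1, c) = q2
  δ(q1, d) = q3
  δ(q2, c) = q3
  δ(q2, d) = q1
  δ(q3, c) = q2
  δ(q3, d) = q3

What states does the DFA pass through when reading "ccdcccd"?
read 'c': q0 → q3
  read 'c': q3 → q2
  read 'd': q2 → q1
  read 'c': q1 → q2
  read 'c': q2 → q3
  read 'c': q3 → q2
  read 'd': q2 → q1
q0 -> q3 -> q2 -> q1 -> q2 -> q3 -> q2 -> q1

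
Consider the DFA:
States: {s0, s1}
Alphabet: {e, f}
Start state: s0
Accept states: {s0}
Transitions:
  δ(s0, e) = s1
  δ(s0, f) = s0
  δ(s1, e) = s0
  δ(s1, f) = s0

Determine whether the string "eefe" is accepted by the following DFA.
Processing string "eefe":
  s0 --e--> s1
  s1 --e--> s0
  s0 --f--> s0
  s0 --e--> s1
Final state: s1
Accept states: {s0}
No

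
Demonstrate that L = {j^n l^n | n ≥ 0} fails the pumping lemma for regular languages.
Assume L is regular with pumping length p. Idea: pumping the j-block changes the count balance.
Choose s = j^p l^p (length 2p ≥ p). By the pumping lemma, s = xyz with |xy| ≤ p, |y| > 0. So y = j^k for some k > 0 (since xy is entirely within the j's). Pumping gives xy²z = j^(p+k) l^p, which is not in L since p+k ≠ p.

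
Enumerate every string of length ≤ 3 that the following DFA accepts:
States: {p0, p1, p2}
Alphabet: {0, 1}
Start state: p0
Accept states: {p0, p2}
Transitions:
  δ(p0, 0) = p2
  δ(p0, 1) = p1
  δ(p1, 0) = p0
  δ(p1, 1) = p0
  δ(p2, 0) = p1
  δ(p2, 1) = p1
ε, 0, 10, 11, 000, 001, 010, 011, 100, 110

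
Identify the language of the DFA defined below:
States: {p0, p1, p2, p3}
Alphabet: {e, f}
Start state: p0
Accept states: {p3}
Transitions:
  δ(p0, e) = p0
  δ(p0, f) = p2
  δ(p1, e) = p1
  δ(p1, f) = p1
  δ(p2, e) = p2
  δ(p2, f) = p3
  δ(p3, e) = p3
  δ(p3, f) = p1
Testing a few strings:
  'e' → reject
  'fee' → reject
  'ffff' → reject
  'efef' → accept
State roles: p0=zero f's; p1=≥ three f's (dead); p2=one f; p3=two f's
All strings over {e,f} containing exactly two f's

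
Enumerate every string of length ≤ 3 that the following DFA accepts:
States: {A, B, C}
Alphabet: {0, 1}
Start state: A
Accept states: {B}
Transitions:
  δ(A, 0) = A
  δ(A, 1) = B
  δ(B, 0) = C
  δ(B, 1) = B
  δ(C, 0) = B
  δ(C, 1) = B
1, 01, 11, 001, 011, 100, 101, 111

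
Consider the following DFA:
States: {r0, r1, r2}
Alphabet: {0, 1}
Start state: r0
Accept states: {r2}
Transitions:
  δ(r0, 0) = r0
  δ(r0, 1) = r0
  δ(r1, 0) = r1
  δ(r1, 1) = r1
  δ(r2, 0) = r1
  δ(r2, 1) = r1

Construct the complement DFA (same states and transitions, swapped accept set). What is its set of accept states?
Complement accept states = All states \ Original accept states
= {r0, r1, r2} \ {r2}
{r0, r1}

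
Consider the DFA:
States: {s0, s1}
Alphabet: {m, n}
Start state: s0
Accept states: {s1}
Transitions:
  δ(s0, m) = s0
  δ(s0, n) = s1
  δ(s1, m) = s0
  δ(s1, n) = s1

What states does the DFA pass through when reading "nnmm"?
read 'n': s0 → s1
  read 'n': s1 → s1
  read 'm': s1 → s0
  read 'm': s0 → s0
s0 -> s1 -> s1 -> s0 -> s0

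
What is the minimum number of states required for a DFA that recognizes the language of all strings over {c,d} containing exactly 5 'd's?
By Myhill–Nerode, count the distinguishable equivalence classes: 7 classes — having seen 0, 1, …, 5, or >5 copies of 'd'; the count-5 class is the only accepting one and >5 is dead.
7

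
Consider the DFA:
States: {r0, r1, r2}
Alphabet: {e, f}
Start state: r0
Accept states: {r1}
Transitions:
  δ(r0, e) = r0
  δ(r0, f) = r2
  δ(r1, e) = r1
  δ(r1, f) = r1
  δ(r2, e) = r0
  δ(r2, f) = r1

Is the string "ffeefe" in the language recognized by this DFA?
Processing string "ffeefe":
  r0 --f--> r2
  r2 --f--> r1
  r1 --e--> r1
  r1 --e--> r1
  r1 --f--> r1
  r1 --e--> r1
Final state: r1
Accept states: {r1}
Yes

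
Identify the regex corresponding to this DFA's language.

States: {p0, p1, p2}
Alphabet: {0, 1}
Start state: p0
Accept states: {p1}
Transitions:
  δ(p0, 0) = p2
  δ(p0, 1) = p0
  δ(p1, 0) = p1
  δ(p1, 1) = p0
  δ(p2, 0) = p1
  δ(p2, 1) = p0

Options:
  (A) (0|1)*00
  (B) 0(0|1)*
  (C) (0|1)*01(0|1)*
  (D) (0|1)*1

Check each option against the DFA on short strings; one disagreement eliminates an option:
  (A) (0|1)*00: agrees with the DFA on every string of length ≤ 6
  (B) 0(0|1)*: on '0' the DFA goes p0 → p2 and rejects (p2 ∉ Accept), but the regex matches it → eliminate
  (C) (0|1)*01(0|1)*: on '00' the DFA goes p0 → p2 → p1 and accepts (p1 ∈ Accept), but the regex does not match it → eliminate
  (D) (0|1)*1: on '1' the DFA goes p0 → p0 and rejects (p0 ∉ Accept), but the regex matches it → eliminate
Only (A) is consistent with the DFA.
(A) (0|1)*00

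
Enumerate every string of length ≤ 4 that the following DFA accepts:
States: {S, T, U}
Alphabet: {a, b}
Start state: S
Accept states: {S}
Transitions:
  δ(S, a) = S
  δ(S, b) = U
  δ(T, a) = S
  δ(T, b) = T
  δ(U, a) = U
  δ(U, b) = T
ε, a, aa, aaa, bba, aaaa, abba, baba, bbaa, bbba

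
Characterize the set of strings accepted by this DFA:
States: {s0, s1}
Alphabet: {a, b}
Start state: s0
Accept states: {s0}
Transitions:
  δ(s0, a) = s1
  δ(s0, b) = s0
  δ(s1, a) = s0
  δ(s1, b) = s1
Testing a few strings:
  'baa' → accept
  'b' → accept
  'aab' → accept
  'bba' → reject
State roles: s0=even number of a's so far; s1=odd number of a's so far
All strings over {a,b} with an even number of a's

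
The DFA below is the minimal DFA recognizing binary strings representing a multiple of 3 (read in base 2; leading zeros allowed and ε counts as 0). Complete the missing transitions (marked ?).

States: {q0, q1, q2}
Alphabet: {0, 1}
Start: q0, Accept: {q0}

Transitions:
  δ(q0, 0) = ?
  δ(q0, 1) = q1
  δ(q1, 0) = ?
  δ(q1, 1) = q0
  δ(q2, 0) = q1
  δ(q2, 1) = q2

From the language and accept set, identify what each state tracks — q0: value ≡ 0 (mod 3); q1: value ≡ 1 (mod 3); q2: value ≡ 2 (mod 3).
Each missing δ(q, a) is the state matching the new tracked value after reading a.
δ(q0, 0) = q0; δ(q1, 0) = q2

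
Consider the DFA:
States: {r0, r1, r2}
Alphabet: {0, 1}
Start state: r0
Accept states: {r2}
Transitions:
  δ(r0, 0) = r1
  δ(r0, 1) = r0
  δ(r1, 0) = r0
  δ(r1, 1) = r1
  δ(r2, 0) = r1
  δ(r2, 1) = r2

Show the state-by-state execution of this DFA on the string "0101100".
read '0': r0 → r1
  read '1': r1 → r1
  read '0': r1 → r0
  read '1': r0 → r0
  read '1': r0 → r0
  read '0': r0 → r1
  read '0': r1 → r0
r0 -> r1 -> r1 -> r0 -> r0 -> r0 -> r1 -> r0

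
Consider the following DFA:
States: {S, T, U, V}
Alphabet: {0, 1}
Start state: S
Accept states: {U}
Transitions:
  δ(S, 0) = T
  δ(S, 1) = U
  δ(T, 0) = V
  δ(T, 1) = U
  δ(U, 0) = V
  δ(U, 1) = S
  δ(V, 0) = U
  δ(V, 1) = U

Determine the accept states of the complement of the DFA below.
Complement accept states = All states \ Original accept states
= {S, T, U, V} \ {U}
{S, T, V}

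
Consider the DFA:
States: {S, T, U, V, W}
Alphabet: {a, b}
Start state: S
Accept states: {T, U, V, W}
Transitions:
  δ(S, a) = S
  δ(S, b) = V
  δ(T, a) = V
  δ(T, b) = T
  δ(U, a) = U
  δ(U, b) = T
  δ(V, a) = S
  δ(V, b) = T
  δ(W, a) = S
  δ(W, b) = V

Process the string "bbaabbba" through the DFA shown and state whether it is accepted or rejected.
Processing string "bbaabbba":
  S --b--> V
  V --b--> T
  T --a--> V
  V --a--> S
  S --b--> V
  V --b--> T
  T --b--> T
  T --a--> V
Final state: V
Accept states: {T, U, V, W}
Yes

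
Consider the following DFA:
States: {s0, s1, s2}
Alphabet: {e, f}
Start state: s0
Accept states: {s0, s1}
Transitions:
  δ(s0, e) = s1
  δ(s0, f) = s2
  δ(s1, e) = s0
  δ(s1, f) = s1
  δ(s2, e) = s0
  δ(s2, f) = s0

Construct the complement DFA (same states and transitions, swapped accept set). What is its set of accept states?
Complement accept states = All states \ Original accept states
= {s0, s1, s2} \ {s0, s1}
{s2}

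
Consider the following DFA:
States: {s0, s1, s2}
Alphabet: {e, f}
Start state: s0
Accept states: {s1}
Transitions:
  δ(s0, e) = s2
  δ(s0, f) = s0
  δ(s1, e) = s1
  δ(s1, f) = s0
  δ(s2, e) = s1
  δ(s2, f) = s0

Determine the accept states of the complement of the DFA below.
Complement accept states = All states \ Original accept states
= {s0, s1, s2} \ {s1}
{s0, s2}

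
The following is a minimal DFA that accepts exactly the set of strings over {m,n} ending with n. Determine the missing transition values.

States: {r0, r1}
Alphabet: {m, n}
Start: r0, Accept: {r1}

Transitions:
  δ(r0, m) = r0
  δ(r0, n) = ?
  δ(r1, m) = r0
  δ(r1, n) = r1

From the language and accept set, identify what each state tracks — r0: last symbol not n; r1: last symbol is n.
Each missing δ(q, a) is the state matching the new tracked value after reading a.
δ(r0, n) = r1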